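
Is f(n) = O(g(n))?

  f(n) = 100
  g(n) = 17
True

f(n) = 100 and g(n) = 17 are both O(1).
Big-O permits equal growth rates (f ≤ c·g for some c), so f(n) = O(g(n)) is true.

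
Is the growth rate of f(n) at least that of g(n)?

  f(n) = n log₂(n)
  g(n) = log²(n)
True

f(n) = n log₂(n) is O(n log n), and g(n) = log²(n) is O(log² n).
Since O(n log n) grows at least as fast as O(log² n), f(n) = Ω(g(n)) is true.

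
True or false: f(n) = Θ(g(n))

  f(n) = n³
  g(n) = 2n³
True

f(n) = n³ and g(n) = 2n³ are both O(n³).
Since they have the same asymptotic growth rate, f(n) = Θ(g(n)) is true.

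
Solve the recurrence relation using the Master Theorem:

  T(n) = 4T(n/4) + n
Θ(n log n)

Master Theorem: a = 4, b = 4, f(n) = n.
Compute the critical exponent d = log₄(4) = 1.
Compare f(n) = Θ(n) against n^d:
  k = 1 = d, so f(n) = Θ(n^d) — Case 2.
  Work is balanced across levels: T(n) = Θ(n^d log n) = Θ(n log n).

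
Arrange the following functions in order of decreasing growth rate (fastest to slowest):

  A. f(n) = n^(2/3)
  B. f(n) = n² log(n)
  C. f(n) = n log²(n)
B > C > A

Comparing growth rates:
B = n² log(n) is O(n² log n)
C = n log²(n) is O(n log² n)
A = n^(2/3) is O(n^(2/3))

Therefore, the order from fastest to slowest is: B > C > A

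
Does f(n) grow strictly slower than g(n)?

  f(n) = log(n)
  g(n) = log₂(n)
False

f(n) = log(n) is O(log n), and g(n) = log₂(n) is O(log n).
Since they have the same growth rate, f(n) = o(g(n)) is false.
(f = o(g) requires f to grow strictly slower, not equal.)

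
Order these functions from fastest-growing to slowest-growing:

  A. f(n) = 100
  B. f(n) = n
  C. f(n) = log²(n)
B > C > A

Comparing growth rates:
B = n is O(n)
C = log²(n) is O(log² n)
A = 100 is O(1)

Therefore, the order from fastest to slowest is: B > C > A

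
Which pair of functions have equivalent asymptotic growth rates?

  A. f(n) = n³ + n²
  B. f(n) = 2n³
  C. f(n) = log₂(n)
A and B

Examining each function:
  A. n³ + n² is O(n³)
  B. 2n³ is O(n³)
  C. log₂(n) is O(log n)

Functions A and B both have the same complexity class.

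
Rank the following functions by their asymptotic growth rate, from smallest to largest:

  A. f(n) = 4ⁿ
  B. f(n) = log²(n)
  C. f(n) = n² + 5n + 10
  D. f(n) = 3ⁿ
B < C < D < A

Comparing growth rates:
B = log²(n) is O(log² n)
C = n² + 5n + 10 is O(n²)
D = 3ⁿ is O(3ⁿ)
A = 4ⁿ is O(4ⁿ)

Therefore, the order from slowest to fastest is: B < C < D < A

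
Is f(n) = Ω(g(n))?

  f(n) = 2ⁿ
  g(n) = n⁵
True

f(n) = 2ⁿ is O(2ⁿ), and g(n) = n⁵ is O(n⁵).
Since O(2ⁿ) grows at least as fast as O(n⁵), f(n) = Ω(g(n)) is true.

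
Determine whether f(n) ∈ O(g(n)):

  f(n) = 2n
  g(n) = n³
True

f(n) = 2n is O(n), and g(n) = n³ is O(n³).
Since O(n) ⊆ O(n³) (f grows no faster than g), f(n) = O(g(n)) is true.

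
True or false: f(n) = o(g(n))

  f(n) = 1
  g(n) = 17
False

f(n) = 1 is O(1), and g(n) = 17 is O(1).
Since they have the same growth rate, f(n) = o(g(n)) is false.
(f = o(g) requires f to grow strictly slower, not equal.)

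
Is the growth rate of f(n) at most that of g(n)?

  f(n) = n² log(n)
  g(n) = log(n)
False

f(n) = n² log(n) is O(n² log n), and g(n) = log(n) is O(log n).
Since O(n² log n) grows faster than O(log n), f(n) = O(g(n)) is false.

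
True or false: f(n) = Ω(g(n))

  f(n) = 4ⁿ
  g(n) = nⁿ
False

f(n) = 4ⁿ is O(4ⁿ), and g(n) = nⁿ is O(nⁿ).
Since O(4ⁿ) grows slower than O(nⁿ), f(n) = Ω(g(n)) is false.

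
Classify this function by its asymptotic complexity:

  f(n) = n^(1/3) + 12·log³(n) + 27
O(n^(1/3))

The dominant term in n^(1/3) + 12·log³(n) + 27 is n^(1/3), which is Θ(n^(1/3)).
Lower-order terms (12·log³(n), 27) are asymptotically negligible.
Constants are absorbed, so the tightest bound is O(n^(1/3)).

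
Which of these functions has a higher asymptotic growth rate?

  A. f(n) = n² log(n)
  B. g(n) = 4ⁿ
B

f(n) = n² log(n) is O(n² log n), while g(n) = 4ⁿ is O(4ⁿ).
Since O(4ⁿ) grows faster than O(n² log n), g(n) dominates.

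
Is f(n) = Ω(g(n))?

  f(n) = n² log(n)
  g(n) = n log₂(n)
True

f(n) = n² log(n) is O(n² log n), and g(n) = n log₂(n) is O(n log n).
Since O(n² log n) grows at least as fast as O(n log n), f(n) = Ω(g(n)) is true.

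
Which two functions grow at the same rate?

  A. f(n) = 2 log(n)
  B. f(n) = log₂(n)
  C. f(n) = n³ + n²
A and B

Examining each function:
  A. 2 log(n) is O(log n)
  B. log₂(n) is O(log n)
  C. n³ + n² is O(n³)

Functions A and B both have the same complexity class.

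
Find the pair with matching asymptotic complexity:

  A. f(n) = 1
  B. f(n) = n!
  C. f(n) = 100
A and C

Examining each function:
  A. 1 is O(1)
  B. n! is O(n!)
  C. 100 is O(1)

Functions A and C both have the same complexity class.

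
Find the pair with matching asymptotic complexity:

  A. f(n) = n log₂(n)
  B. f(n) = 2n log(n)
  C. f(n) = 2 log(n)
A and B

Examining each function:
  A. n log₂(n) is O(n log n)
  B. 2n log(n) is O(n log n)
  C. 2 log(n) is O(log n)

Functions A and B both have the same complexity class.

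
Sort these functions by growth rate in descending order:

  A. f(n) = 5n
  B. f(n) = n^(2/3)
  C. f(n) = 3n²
C > A > B

Comparing growth rates:
C = 3n² is O(n²)
A = 5n is O(n)
B = n^(2/3) is O(n^(2/3))

Therefore, the order from fastest to slowest is: C > A > B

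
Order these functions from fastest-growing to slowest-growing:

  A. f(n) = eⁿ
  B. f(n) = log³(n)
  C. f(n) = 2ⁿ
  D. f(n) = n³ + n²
A > C > D > B

Comparing growth rates:
A = eⁿ is O(eⁿ)
C = 2ⁿ is O(2ⁿ)
D = n³ + n² is O(n³)
B = log³(n) is O(log³ n)

Therefore, the order from fastest to slowest is: A > C > D > B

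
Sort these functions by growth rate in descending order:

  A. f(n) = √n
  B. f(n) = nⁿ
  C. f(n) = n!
B > C > A

Comparing growth rates:
B = nⁿ is O(nⁿ)
C = n! is O(n!)
A = √n is O(√n)

Therefore, the order from fastest to slowest is: B > C > A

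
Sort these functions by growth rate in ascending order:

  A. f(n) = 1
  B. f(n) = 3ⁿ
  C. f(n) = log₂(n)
A < C < B

Comparing growth rates:
A = 1 is O(1)
C = log₂(n) is O(log n)
B = 3ⁿ is O(3ⁿ)

Therefore, the order from slowest to fastest is: A < C < B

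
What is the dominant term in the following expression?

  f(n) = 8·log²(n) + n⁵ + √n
n⁵

Looking at each term:
  - 8·log²(n) is O(log² n)
  - n⁵ is O(n⁵)
  - √n is O(√n)

The term n⁵ (O(n⁵)) grows fastest and dominates all others.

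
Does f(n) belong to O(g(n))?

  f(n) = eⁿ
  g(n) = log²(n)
False

f(n) = eⁿ is O(eⁿ), and g(n) = log²(n) is O(log² n).
Since O(eⁿ) grows faster than O(log² n), f(n) = O(g(n)) is false.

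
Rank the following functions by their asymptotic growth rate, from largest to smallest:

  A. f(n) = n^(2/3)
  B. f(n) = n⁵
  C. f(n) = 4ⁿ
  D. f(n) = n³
C > B > D > A

Comparing growth rates:
C = 4ⁿ is O(4ⁿ)
B = n⁵ is O(n⁵)
D = n³ is O(n³)
A = n^(2/3) is O(n^(2/3))

Therefore, the order from fastest to slowest is: C > B > D > A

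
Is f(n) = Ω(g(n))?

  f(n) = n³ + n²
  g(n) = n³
True

f(n) = n³ + n² and g(n) = n³ are both O(n³).
Big-Ω permits equal growth rates (f ≥ c·g for some c > 0), so f(n) = Ω(g(n)) is true.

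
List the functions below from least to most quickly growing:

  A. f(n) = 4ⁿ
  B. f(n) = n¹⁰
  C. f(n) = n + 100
C < B < A

Comparing growth rates:
C = n + 100 is O(n)
B = n¹⁰ is O(n¹⁰)
A = 4ⁿ is O(4ⁿ)

Therefore, the order from slowest to fastest is: C < B < A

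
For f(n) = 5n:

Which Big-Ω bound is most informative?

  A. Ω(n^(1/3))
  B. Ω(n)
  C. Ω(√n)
B

f(n) = 5n is Ω(n).
All listed options are valid Big-Ω bounds (lower bounds),
but Ω(n) is the tightest (largest valid bound).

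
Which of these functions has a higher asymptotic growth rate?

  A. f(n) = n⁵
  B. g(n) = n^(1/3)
A

f(n) = n⁵ is O(n⁵), while g(n) = n^(1/3) is O(n^(1/3)).
Since O(n⁵) grows faster than O(n^(1/3)), f(n) dominates.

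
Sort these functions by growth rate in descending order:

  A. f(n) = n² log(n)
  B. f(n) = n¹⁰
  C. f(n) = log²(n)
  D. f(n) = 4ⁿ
D > B > A > C

Comparing growth rates:
D = 4ⁿ is O(4ⁿ)
B = n¹⁰ is O(n¹⁰)
A = n² log(n) is O(n² log n)
C = log²(n) is O(log² n)

Therefore, the order from fastest to slowest is: D > B > A > C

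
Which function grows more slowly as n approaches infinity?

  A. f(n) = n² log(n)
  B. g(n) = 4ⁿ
A

f(n) = n² log(n) is O(n² log n), while g(n) = 4ⁿ is O(4ⁿ).
Since O(n² log n) grows slower than O(4ⁿ), f(n) is dominated.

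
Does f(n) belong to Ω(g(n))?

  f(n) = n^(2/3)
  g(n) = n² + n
False

f(n) = n^(2/3) is O(n^(2/3)), and g(n) = n² + n is O(n²).
Since O(n^(2/3)) grows slower than O(n²), f(n) = Ω(g(n)) is false.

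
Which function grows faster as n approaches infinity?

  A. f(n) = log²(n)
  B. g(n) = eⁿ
B

f(n) = log²(n) is O(log² n), while g(n) = eⁿ is O(eⁿ).
Since O(eⁿ) grows faster than O(log² n), g(n) dominates.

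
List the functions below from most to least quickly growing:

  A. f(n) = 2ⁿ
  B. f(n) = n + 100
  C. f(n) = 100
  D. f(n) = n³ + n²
A > D > B > C

Comparing growth rates:
A = 2ⁿ is O(2ⁿ)
D = n³ + n² is O(n³)
B = n + 100 is O(n)
C = 100 is O(1)

Therefore, the order from fastest to slowest is: A > D > B > C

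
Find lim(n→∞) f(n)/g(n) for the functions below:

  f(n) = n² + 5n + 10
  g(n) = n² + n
1

Since n² + 5n + 10 and n² + n have the same growth rate (O(n²)),
the ratio converges to a constant: 1.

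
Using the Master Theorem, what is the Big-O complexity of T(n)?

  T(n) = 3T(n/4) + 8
Θ(n^log₄(3))

Master Theorem: a = 3, b = 4, f(n) = 8.
Compute the critical exponent d = log₄(3) = 0.792.
Compare f(n) = Θ(1) against n^d:
  k = 0 < d = 0.792, so f(n) = O(n^(d-ε)) — Case 1.
  The recursion cost dominates: T(n) = Θ(n^d) = Θ(n^log₄(3)).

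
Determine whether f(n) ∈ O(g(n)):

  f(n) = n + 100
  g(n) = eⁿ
True

f(n) = n + 100 is O(n), and g(n) = eⁿ is O(eⁿ).
Since O(n) ⊆ O(eⁿ) (f grows no faster than g), f(n) = O(g(n)) is true.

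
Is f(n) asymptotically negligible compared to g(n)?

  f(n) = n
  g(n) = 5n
False

f(n) = n is O(n), and g(n) = 5n is O(n).
Since they have the same growth rate, f(n) = o(g(n)) is false.
(f = o(g) requires f to grow strictly slower, not equal.)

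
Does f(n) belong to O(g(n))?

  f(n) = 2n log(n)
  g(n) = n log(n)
True

f(n) = 2n log(n) and g(n) = n log(n) are both O(n log n).
Big-O permits equal growth rates (f ≤ c·g for some c), so f(n) = O(g(n)) is true.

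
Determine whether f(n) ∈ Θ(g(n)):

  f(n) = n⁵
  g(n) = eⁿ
False

f(n) = n⁵ is O(n⁵), and g(n) = eⁿ is O(eⁿ).
Since they have different growth rates, f(n) = Θ(g(n)) is false.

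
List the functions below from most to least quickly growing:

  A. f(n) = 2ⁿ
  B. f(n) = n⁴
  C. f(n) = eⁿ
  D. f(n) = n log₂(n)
C > A > B > D

Comparing growth rates:
C = eⁿ is O(eⁿ)
A = 2ⁿ is O(2ⁿ)
B = n⁴ is O(n⁴)
D = n log₂(n) is O(n log n)

Therefore, the order from fastest to slowest is: C > A > B > D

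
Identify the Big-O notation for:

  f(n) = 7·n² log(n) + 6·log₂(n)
O(n² log n)

The dominant term in 7·n² log(n) + 6·log₂(n) is 7·n² log(n), which is Θ(n² log n).
Lower-order terms (6·log₂(n)) are asymptotically negligible.
Constants are absorbed, so the tightest bound is O(n² log n).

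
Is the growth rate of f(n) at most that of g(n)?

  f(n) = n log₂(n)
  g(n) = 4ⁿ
True

f(n) = n log₂(n) is O(n log n), and g(n) = 4ⁿ is O(4ⁿ).
Since O(n log n) ⊆ O(4ⁿ) (f grows no faster than g), f(n) = O(g(n)) is true.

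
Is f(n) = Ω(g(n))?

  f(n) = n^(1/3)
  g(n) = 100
True

f(n) = n^(1/3) is O(n^(1/3)), and g(n) = 100 is O(1).
Since O(n^(1/3)) grows at least as fast as O(1), f(n) = Ω(g(n)) is true.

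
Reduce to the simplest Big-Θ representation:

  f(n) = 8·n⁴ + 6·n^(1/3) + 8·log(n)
Θ(n⁴)

Order the terms by growth rate: 8·log(n) ≺ 6·n^(1/3) ≺ 8·n⁴.
The fastest-growing term 8·n⁴ dominates as n → ∞; dropping its constant factor gives Θ(n⁴).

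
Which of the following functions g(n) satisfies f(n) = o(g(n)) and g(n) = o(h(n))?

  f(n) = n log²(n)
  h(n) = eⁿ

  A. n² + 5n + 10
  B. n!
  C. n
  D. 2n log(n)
A

We need g(n) with n log²(n) = o(g(n)) and g(n) = o(eⁿ), i.e. O(n log² n) ≺ g ≺ O(eⁿ).
Check each option:
  A. n² + 5n + 10 — O(n²) is strictly between O(n log² n) and O(eⁿ) ✓
  B. n! — O(n!) does not grow strictly slower than h(n)
  C. n — O(n) does not grow strictly faster than f(n)
  D. 2n log(n) — O(n log n) does not grow strictly faster than f(n)

Only option A (n² + 5n + 10) lies strictly between.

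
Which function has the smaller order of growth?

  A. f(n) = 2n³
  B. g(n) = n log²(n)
B

f(n) = 2n³ is O(n³), while g(n) = n log²(n) is O(n log² n).
Since O(n log² n) grows slower than O(n³), g(n) is dominated.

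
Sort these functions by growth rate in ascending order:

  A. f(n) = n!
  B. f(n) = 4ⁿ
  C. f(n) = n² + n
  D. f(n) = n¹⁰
C < D < B < A

Comparing growth rates:
C = n² + n is O(n²)
D = n¹⁰ is O(n¹⁰)
B = 4ⁿ is O(4ⁿ)
A = n! is O(n!)

Therefore, the order from slowest to fastest is: C < D < B < A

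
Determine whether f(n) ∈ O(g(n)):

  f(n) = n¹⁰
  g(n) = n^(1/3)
False

f(n) = n¹⁰ is O(n¹⁰), and g(n) = n^(1/3) is O(n^(1/3)).
Since O(n¹⁰) grows faster than O(n^(1/3)), f(n) = O(g(n)) is false.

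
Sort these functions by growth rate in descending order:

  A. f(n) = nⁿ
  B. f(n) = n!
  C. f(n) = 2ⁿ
A > B > C

Comparing growth rates:
A = nⁿ is O(nⁿ)
B = n! is O(n!)
C = 2ⁿ is O(2ⁿ)

Therefore, the order from fastest to slowest is: A > B > C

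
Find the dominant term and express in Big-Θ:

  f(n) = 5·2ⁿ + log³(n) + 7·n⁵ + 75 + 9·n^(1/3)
Θ(2ⁿ)

Order the terms by growth rate: 75 ≺ log³(n) ≺ 9·n^(1/3) ≺ 7·n⁵ ≺ 5·2ⁿ.
The fastest-growing term 5·2ⁿ dominates as n → ∞; dropping its constant factor gives Θ(2ⁿ).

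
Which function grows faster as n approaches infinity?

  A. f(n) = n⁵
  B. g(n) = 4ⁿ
B

f(n) = n⁵ is O(n⁵), while g(n) = 4ⁿ is O(4ⁿ).
Since O(4ⁿ) grows faster than O(n⁵), g(n) dominates.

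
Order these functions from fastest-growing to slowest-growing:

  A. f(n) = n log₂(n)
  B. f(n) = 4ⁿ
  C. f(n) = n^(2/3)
B > A > C

Comparing growth rates:
B = 4ⁿ is O(4ⁿ)
A = n log₂(n) is O(n log n)
C = n^(2/3) is O(n^(2/3))

Therefore, the order from fastest to slowest is: B > A > C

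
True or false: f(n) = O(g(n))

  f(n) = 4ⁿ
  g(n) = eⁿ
False

f(n) = 4ⁿ is O(4ⁿ), and g(n) = eⁿ is O(eⁿ).
Since O(4ⁿ) grows faster than O(eⁿ), f(n) = O(g(n)) is false.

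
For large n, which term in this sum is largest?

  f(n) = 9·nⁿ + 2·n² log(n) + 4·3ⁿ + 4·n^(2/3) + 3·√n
9·nⁿ

Looking at each term:
  - 9·nⁿ is O(nⁿ)
  - 2·n² log(n) is O(n² log n)
  - 4·3ⁿ is O(3ⁿ)
  - 4·n^(2/3) is O(n^(2/3))
  - 3·√n is O(√n)

The term 9·nⁿ (O(nⁿ)) grows fastest and dominates all others.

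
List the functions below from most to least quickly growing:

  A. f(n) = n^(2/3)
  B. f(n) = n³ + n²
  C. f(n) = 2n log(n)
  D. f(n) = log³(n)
B > C > A > D

Comparing growth rates:
B = n³ + n² is O(n³)
C = 2n log(n) is O(n log n)
A = n^(2/3) is O(n^(2/3))
D = log³(n) is O(log³ n)

Therefore, the order from fastest to slowest is: B > C > A > D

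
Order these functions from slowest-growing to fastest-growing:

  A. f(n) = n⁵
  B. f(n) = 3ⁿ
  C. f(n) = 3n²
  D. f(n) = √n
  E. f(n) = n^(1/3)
E < D < C < A < B

Comparing growth rates:
E = n^(1/3) is O(n^(1/3))
D = √n is O(√n)
C = 3n² is O(n²)
A = n⁵ is O(n⁵)
B = 3ⁿ is O(3ⁿ)

Therefore, the order from slowest to fastest is: E < D < C < A < B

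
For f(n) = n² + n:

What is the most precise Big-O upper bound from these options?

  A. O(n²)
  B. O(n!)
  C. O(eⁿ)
A

f(n) = n² + n is O(n²).
All listed options are valid Big-O bounds (upper bounds),
but O(n²) is the tightest (smallest valid bound).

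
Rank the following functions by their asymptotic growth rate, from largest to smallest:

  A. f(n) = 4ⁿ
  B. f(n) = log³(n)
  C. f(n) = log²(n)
A > B > C

Comparing growth rates:
A = 4ⁿ is O(4ⁿ)
B = log³(n) is O(log³ n)
C = log²(n) is O(log² n)

Therefore, the order from fastest to slowest is: A > B > C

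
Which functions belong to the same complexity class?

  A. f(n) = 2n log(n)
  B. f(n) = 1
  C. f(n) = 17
B and C

Examining each function:
  A. 2n log(n) is O(n log n)
  B. 1 is O(1)
  C. 17 is O(1)

Functions B and C both have the same complexity class.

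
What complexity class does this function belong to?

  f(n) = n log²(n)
O(n log² n)

The dominant term in n log²(n) is n log²(n), which is Θ(n log² n).
Constants are absorbed, so the tightest bound is O(n log² n).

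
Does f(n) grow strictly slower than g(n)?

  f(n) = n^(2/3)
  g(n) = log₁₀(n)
False

f(n) = n^(2/3) is O(n^(2/3)), and g(n) = log₁₀(n) is O(log n).
Since O(n^(2/3)) grows faster than or equal to O(log n), f(n) = o(g(n)) is false.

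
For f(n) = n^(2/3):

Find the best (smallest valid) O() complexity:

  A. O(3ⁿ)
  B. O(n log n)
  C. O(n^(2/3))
C

f(n) = n^(2/3) is O(n^(2/3)).
All listed options are valid Big-O bounds (upper bounds),
but O(n^(2/3)) is the tightest (smallest valid bound).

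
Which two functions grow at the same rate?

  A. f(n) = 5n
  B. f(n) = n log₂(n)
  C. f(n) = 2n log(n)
B and C

Examining each function:
  A. 5n is O(n)
  B. n log₂(n) is O(n log n)
  C. 2n log(n) is O(n log n)

Functions B and C both have the same complexity class.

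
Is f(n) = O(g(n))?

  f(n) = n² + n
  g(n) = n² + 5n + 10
True

f(n) = n² + n and g(n) = n² + 5n + 10 are both O(n²).
Big-O permits equal growth rates (f ≤ c·g for some c), so f(n) = O(g(n)) is true.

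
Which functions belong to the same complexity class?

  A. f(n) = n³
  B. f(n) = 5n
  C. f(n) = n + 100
B and C

Examining each function:
  A. n³ is O(n³)
  B. 5n is O(n)
  C. n + 100 is O(n)

Functions B and C both have the same complexity class.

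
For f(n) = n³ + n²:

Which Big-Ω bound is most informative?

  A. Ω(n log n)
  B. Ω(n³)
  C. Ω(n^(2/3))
B

f(n) = n³ + n² is Ω(n³).
All listed options are valid Big-Ω bounds (lower bounds),
but Ω(n³) is the tightest (largest valid bound).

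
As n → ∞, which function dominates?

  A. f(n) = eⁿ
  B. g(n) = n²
A

f(n) = eⁿ is O(eⁿ), while g(n) = n² is O(n²).
Since O(eⁿ) grows faster than O(n²), f(n) dominates.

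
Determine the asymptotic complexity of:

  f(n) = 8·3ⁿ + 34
O(3ⁿ)

The dominant term in 8·3ⁿ + 34 is 8·3ⁿ, which is Θ(3ⁿ).
Lower-order terms (34) are asymptotically negligible.
Constants are absorbed, so the tightest bound is O(3ⁿ).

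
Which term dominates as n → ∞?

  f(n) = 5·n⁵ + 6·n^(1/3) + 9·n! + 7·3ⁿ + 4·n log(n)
9·n!

Looking at each term:
  - 5·n⁵ is O(n⁵)
  - 6·n^(1/3) is O(n^(1/3))
  - 9·n! is O(n!)
  - 7·3ⁿ is O(3ⁿ)
  - 4·n log(n) is O(n log n)

The term 9·n! (O(n!)) grows fastest and dominates all others.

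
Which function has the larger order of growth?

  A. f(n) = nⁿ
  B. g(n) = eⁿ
A

f(n) = nⁿ is O(nⁿ), while g(n) = eⁿ is O(eⁿ).
Since O(nⁿ) grows faster than O(eⁿ), f(n) dominates.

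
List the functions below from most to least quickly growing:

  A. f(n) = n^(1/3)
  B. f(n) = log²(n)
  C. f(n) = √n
C > A > B

Comparing growth rates:
C = √n is O(√n)
A = n^(1/3) is O(n^(1/3))
B = log²(n) is O(log² n)

Therefore, the order from fastest to slowest is: C > A > B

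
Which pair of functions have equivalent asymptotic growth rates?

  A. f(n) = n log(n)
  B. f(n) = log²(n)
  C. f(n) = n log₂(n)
A and C

Examining each function:
  A. n log(n) is O(n log n)
  B. log²(n) is O(log² n)
  C. n log₂(n) is O(n log n)

Functions A and C both have the same complexity class.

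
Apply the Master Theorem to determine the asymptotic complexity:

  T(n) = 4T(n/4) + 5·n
Θ(n log n)

Master Theorem: a = 4, b = 4, f(n) = 5·n.
Compute the critical exponent d = log₄(4) = 1.
Compare f(n) = Θ(n) against n^d:
  k = 1 = d, so f(n) = Θ(n^d) — Case 2.
  Work is balanced across levels: T(n) = Θ(n^d log n) = Θ(n log n).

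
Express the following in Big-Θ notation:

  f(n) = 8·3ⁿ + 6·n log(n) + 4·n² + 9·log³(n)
Θ(3ⁿ)

Order the terms by growth rate: 9·log³(n) ≺ 6·n log(n) ≺ 4·n² ≺ 8·3ⁿ.
The fastest-growing term 8·3ⁿ dominates as n → ∞; dropping its constant factor gives Θ(3ⁿ).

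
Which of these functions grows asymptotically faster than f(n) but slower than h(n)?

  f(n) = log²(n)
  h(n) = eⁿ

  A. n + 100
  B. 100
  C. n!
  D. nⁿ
A

We need g(n) with log²(n) = o(g(n)) and g(n) = o(eⁿ), i.e. O(log² n) ≺ g ≺ O(eⁿ).
Check each option:
  A. n + 100 — O(n) is strictly between O(log² n) and O(eⁿ) ✓
  B. 100 — O(1) does not grow strictly faster than f(n)
  C. n! — O(n!) does not grow strictly slower than h(n)
  D. nⁿ — O(nⁿ) does not grow strictly slower than h(n)

Only option A (n + 100) lies strictly between.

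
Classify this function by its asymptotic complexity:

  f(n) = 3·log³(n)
O(log³ n)

The dominant term in 3·log³(n) is 3·log³(n), which is Θ(log³ n).
Constants are absorbed, so the tightest bound is O(log³ n).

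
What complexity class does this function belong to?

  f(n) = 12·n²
O(n²)

The dominant term in 12·n² is 12·n², which is Θ(n²).
Constants are absorbed, so the tightest bound is O(n²).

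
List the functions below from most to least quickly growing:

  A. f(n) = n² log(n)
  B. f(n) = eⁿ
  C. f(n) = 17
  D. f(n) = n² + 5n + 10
B > A > D > C

Comparing growth rates:
B = eⁿ is O(eⁿ)
A = n² log(n) is O(n² log n)
D = n² + 5n + 10 is O(n²)
C = 17 is O(1)

Therefore, the order from fastest to slowest is: B > A > D > C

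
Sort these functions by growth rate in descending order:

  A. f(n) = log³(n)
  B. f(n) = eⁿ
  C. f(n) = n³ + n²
B > C > A

Comparing growth rates:
B = eⁿ is O(eⁿ)
C = n³ + n² is O(n³)
A = log³(n) is O(log³ n)

Therefore, the order from fastest to slowest is: B > C > A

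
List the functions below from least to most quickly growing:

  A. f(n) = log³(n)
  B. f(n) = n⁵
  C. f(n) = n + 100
A < C < B

Comparing growth rates:
A = log³(n) is O(log³ n)
C = n + 100 is O(n)
B = n⁵ is O(n⁵)

Therefore, the order from slowest to fastest is: A < C < B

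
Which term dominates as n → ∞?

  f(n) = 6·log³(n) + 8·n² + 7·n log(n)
8·n²

Looking at each term:
  - 6·log³(n) is O(log³ n)
  - 8·n² is O(n²)
  - 7·n log(n) is O(n log n)

The term 8·n² (O(n²)) grows fastest and dominates all others.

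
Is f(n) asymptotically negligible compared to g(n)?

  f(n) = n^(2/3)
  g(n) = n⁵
True

f(n) = n^(2/3) is O(n^(2/3)), and g(n) = n⁵ is O(n⁵).
Since O(n^(2/3)) grows strictly slower than O(n⁵), f(n) = o(g(n)) is true.
This means lim(n→∞) f(n)/g(n) = 0.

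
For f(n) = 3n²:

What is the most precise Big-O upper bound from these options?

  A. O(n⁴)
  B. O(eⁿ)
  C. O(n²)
C

f(n) = 3n² is O(n²).
All listed options are valid Big-O bounds (upper bounds),
but O(n²) is the tightest (smallest valid bound).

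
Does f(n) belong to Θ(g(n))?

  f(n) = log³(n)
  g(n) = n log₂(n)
False

f(n) = log³(n) is O(log³ n), and g(n) = n log₂(n) is O(n log n).
Since they have different growth rates, f(n) = Θ(g(n)) is false.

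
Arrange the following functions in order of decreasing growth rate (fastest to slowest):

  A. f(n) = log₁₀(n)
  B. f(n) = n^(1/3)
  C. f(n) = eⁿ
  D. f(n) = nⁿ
D > C > B > A

Comparing growth rates:
D = nⁿ is O(nⁿ)
C = eⁿ is O(eⁿ)
B = n^(1/3) is O(n^(1/3))
A = log₁₀(n) is O(log n)

Therefore, the order from fastest to slowest is: D > C > B > A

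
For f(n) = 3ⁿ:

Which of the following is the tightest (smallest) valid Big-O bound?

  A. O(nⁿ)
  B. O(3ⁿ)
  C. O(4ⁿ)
B

f(n) = 3ⁿ is O(3ⁿ).
All listed options are valid Big-O bounds (upper bounds),
but O(3ⁿ) is the tightest (smallest valid bound).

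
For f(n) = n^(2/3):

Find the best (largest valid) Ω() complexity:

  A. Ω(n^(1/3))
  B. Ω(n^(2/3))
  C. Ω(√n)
B

f(n) = n^(2/3) is Ω(n^(2/3)).
All listed options are valid Big-Ω bounds (lower bounds),
but Ω(n^(2/3)) is the tightest (largest valid bound).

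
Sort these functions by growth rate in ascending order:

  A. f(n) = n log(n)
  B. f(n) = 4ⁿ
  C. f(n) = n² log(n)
A < C < B

Comparing growth rates:
A = n log(n) is O(n log n)
C = n² log(n) is O(n² log n)
B = 4ⁿ is O(4ⁿ)

Therefore, the order from slowest to fastest is: A < C < B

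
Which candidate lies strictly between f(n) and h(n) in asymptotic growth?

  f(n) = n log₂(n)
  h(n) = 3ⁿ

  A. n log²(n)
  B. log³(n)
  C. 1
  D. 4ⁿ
A

We need g(n) with n log₂(n) = o(g(n)) and g(n) = o(3ⁿ), i.e. O(n log n) ≺ g ≺ O(3ⁿ).
Check each option:
  A. n log²(n) — O(n log² n) is strictly between O(n log n) and O(3ⁿ) ✓
  B. log³(n) — O(log³ n) does not grow strictly faster than f(n)
  C. 1 — O(1) does not grow strictly faster than f(n)
  D. 4ⁿ — O(4ⁿ) does not grow strictly slower than h(n)

Only option A (n log²(n)) lies strictly between.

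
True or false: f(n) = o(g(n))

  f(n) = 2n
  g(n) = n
False

f(n) = 2n is O(n), and g(n) = n is O(n).
Since they have the same growth rate, f(n) = o(g(n)) is false.
(f = o(g) requires f to grow strictly slower, not equal.)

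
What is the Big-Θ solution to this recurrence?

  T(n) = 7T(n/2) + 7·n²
Θ(n^log₂(7))

Master Theorem: a = 7, b = 2, f(n) = 7·n².
Compute the critical exponent d = log₂(7) = 2.807.
Compare f(n) = Θ(n²) against n^d:
  k = 2 < d = 2.807, so f(n) = O(n^(d-ε)) — Case 1.
  The recursion cost dominates: T(n) = Θ(n^d) = Θ(n^log₂(7)).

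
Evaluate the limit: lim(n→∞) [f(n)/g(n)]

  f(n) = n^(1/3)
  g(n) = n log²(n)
0

Since n^(1/3) (O(n^(1/3))) grows slower than n log²(n) (O(n log² n)),
the ratio f(n)/g(n) → 0 as n → ∞.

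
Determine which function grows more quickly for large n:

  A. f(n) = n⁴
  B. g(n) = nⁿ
B

f(n) = n⁴ is O(n⁴), while g(n) = nⁿ is O(nⁿ).
Since O(nⁿ) grows faster than O(n⁴), g(n) dominates.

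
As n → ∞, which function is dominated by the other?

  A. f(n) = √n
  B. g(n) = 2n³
A

f(n) = √n is O(√n), while g(n) = 2n³ is O(n³).
Since O(√n) grows slower than O(n³), f(n) is dominated.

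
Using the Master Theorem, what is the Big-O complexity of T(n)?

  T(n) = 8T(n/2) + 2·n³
Θ(n³ log n)

Master Theorem: a = 8, b = 2, f(n) = 2·n³.
Compute the critical exponent d = log₂(8) = 3.
Compare f(n) = Θ(n³) against n^d:
  k = 3 = d, so f(n) = Θ(n^d) — Case 2.
  Work is balanced across levels: T(n) = Θ(n^d log n) = Θ(n³ log n).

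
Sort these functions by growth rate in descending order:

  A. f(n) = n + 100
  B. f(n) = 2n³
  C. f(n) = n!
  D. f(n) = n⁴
C > D > B > A

Comparing growth rates:
C = n! is O(n!)
D = n⁴ is O(n⁴)
B = 2n³ is O(n³)
A = n + 100 is O(n)

Therefore, the order from fastest to slowest is: C > D > B > A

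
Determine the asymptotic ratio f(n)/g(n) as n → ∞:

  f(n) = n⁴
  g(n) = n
∞

Since n⁴ (O(n⁴)) grows faster than n (O(n)),
the ratio f(n)/g(n) → ∞ as n → ∞.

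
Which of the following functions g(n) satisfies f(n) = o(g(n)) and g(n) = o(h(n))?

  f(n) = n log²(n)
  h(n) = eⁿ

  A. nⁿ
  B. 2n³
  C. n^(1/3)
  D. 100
B

We need g(n) with n log²(n) = o(g(n)) and g(n) = o(eⁿ), i.e. O(n log² n) ≺ g ≺ O(eⁿ).
Check each option:
  A. nⁿ — O(nⁿ) does not grow strictly slower than h(n)
  B. 2n³ — O(n³) is strictly between O(n log² n) and O(eⁿ) ✓
  C. n^(1/3) — O(n^(1/3)) does not grow strictly faster than f(n)
  D. 100 — O(1) does not grow strictly faster than f(n)

Only option B (2n³) lies strictly between.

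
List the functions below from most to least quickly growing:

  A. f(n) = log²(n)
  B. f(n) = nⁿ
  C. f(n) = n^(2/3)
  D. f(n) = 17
B > C > A > D

Comparing growth rates:
B = nⁿ is O(nⁿ)
C = n^(2/3) is O(n^(2/3))
A = log²(n) is O(log² n)
D = 17 is O(1)

Therefore, the order from fastest to slowest is: B > C > A > D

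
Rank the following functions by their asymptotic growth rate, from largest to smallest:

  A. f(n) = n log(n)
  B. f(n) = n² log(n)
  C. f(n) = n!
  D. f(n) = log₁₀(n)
C > B > A > D

Comparing growth rates:
C = n! is O(n!)
B = n² log(n) is O(n² log n)
A = n log(n) is O(n log n)
D = log₁₀(n) is O(log n)

Therefore, the order from fastest to slowest is: C > B > A > D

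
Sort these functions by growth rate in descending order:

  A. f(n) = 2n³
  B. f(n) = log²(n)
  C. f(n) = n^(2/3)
A > C > B

Comparing growth rates:
A = 2n³ is O(n³)
C = n^(2/3) is O(n^(2/3))
B = log²(n) is O(log² n)

Therefore, the order from fastest to slowest is: A > C > B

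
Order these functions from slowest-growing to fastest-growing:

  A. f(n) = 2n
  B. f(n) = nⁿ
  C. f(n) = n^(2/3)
C < A < B

Comparing growth rates:
C = n^(2/3) is O(n^(2/3))
A = 2n is O(n)
B = nⁿ is O(nⁿ)

Therefore, the order from slowest to fastest is: C < A < B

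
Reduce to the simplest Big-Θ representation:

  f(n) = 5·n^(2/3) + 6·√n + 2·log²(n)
Θ(n^(2/3))

Order the terms by growth rate: 2·log²(n) ≺ 6·√n ≺ 5·n^(2/3).
The fastest-growing term 5·n^(2/3) dominates as n → ∞; dropping its constant factor gives Θ(n^(2/3)).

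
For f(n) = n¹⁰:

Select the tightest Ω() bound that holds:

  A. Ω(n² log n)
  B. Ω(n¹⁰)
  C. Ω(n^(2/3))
B

f(n) = n¹⁰ is Ω(n¹⁰).
All listed options are valid Big-Ω bounds (lower bounds),
but Ω(n¹⁰) is the tightest (largest valid bound).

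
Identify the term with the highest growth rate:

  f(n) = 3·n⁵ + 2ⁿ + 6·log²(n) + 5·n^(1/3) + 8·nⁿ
8·nⁿ

Looking at each term:
  - 3·n⁵ is O(n⁵)
  - 2ⁿ is O(2ⁿ)
  - 6·log²(n) is O(log² n)
  - 5·n^(1/3) is O(n^(1/3))
  - 8·nⁿ is O(nⁿ)

The term 8·nⁿ (O(nⁿ)) grows fastest and dominates all others.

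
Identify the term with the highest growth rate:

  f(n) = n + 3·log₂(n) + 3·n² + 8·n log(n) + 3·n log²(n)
3·n²

Looking at each term:
  - n is O(n)
  - 3·log₂(n) is O(log n)
  - 3·n² is O(n²)
  - 8·n log(n) is O(n log n)
  - 3·n log²(n) is O(n log² n)

The term 3·n² (O(n²)) grows fastest and dominates all others.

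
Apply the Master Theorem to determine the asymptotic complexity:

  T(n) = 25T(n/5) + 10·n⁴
Θ(n⁴)

Master Theorem: a = 25, b = 5, f(n) = 10·n⁴.
Compute the critical exponent d = log₅(25) = 2.
Compare f(n) = Θ(n⁴) against n^d:
  k = 4 > d = 2, so f(n) = Ω(n^(d+ε)) — Case 3.
  Regularity: a·(n/b)^4/n^4 = a/b^4 = 25/625 < 1 ✓.
  The top-level work dominates: T(n) = Θ(f(n)) = Θ(n⁴).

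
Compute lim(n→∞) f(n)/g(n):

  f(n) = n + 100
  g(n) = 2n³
0

Since n + 100 (O(n)) grows slower than 2n³ (O(n³)),
the ratio f(n)/g(n) → 0 as n → ∞.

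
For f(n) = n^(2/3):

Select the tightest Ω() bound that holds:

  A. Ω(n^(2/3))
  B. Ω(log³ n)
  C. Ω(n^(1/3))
A

f(n) = n^(2/3) is Ω(n^(2/3)).
All listed options are valid Big-Ω bounds (lower bounds),
but Ω(n^(2/3)) is the tightest (largest valid bound).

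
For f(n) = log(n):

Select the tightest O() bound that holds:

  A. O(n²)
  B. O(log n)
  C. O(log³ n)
B

f(n) = log(n) is O(log n).
All listed options are valid Big-O bounds (upper bounds),
but O(log n) is the tightest (smallest valid bound).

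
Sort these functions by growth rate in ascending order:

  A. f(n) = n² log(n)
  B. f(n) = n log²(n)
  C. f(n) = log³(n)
C < B < A

Comparing growth rates:
C = log³(n) is O(log³ n)
B = n log²(n) is O(n log² n)
A = n² log(n) is O(n² log n)

Therefore, the order from slowest to fastest is: C < B < A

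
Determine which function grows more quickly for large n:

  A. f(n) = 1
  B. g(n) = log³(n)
B

f(n) = 1 is O(1), while g(n) = log³(n) is O(log³ n).
Since O(log³ n) grows faster than O(1), g(n) dominates.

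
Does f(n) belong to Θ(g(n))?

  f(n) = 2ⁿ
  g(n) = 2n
False

f(n) = 2ⁿ is O(2ⁿ), and g(n) = 2n is O(n).
Since they have different growth rates, f(n) = Θ(g(n)) is false.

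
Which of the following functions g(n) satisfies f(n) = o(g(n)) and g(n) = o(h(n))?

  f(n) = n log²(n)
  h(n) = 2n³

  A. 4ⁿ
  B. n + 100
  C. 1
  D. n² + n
D

We need g(n) with n log²(n) = o(g(n)) and g(n) = o(2n³), i.e. O(n log² n) ≺ g ≺ O(n³).
Check each option:
  A. 4ⁿ — O(4ⁿ) does not grow strictly slower than h(n)
  B. n + 100 — O(n) does not grow strictly faster than f(n)
  C. 1 — O(1) does not grow strictly faster than f(n)
  D. n² + n — O(n²) is strictly between O(n log² n) and O(n³) ✓

Only option D (n² + n) lies strictly between.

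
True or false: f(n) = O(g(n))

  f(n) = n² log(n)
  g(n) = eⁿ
True

f(n) = n² log(n) is O(n² log n), and g(n) = eⁿ is O(eⁿ).
Since O(n² log n) ⊆ O(eⁿ) (f grows no faster than g), f(n) = O(g(n)) is true.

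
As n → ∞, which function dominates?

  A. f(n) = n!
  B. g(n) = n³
A

f(n) = n! is O(n!), while g(n) = n³ is O(n³).
Since O(n!) grows faster than O(n³), f(n) dominates.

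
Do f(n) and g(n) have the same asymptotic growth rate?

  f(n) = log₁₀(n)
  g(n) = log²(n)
False

f(n) = log₁₀(n) is O(log n), and g(n) = log²(n) is O(log² n).
Since they have different growth rates, f(n) = Θ(g(n)) is false.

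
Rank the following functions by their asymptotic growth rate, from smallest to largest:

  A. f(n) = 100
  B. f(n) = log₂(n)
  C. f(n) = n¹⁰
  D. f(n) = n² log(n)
A < B < D < C

Comparing growth rates:
A = 100 is O(1)
B = log₂(n) is O(log n)
D = n² log(n) is O(n² log n)
C = n¹⁰ is O(n¹⁰)

Therefore, the order from slowest to fastest is: A < B < D < C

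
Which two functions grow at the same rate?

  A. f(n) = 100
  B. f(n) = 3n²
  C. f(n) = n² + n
B and C

Examining each function:
  A. 100 is O(1)
  B. 3n² is O(n²)
  C. n² + n is O(n²)

Functions B and C both have the same complexity class.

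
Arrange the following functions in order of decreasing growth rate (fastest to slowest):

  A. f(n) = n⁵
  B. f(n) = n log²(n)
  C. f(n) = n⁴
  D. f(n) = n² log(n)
A > C > D > B

Comparing growth rates:
A = n⁵ is O(n⁵)
C = n⁴ is O(n⁴)
D = n² log(n) is O(n² log n)
B = n log²(n) is O(n log² n)

Therefore, the order from fastest to slowest is: A > C > D > B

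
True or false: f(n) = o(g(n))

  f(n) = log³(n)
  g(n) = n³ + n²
True

f(n) = log³(n) is O(log³ n), and g(n) = n³ + n² is O(n³).
Since O(log³ n) grows strictly slower than O(n³), f(n) = o(g(n)) is true.
This means lim(n→∞) f(n)/g(n) = 0.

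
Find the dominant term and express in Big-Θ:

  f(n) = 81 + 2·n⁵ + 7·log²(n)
Θ(n⁵)

Order the terms by growth rate: 81 ≺ 7·log²(n) ≺ 2·n⁵.
The fastest-growing term 2·n⁵ dominates as n → ∞; dropping its constant factor gives Θ(n⁵).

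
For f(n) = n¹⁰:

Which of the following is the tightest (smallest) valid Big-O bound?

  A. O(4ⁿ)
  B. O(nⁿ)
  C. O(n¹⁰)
C

f(n) = n¹⁰ is O(n¹⁰).
All listed options are valid Big-O bounds (upper bounds),
but O(n¹⁰) is the tightest (smallest valid bound).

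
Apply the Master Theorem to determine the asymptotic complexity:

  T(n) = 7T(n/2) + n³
Θ(n³)

Master Theorem: a = 7, b = 2, f(n) = n³.
Compute the critical exponent d = log₂(7) = 2.807.
Compare f(n) = Θ(n³) against n^d:
  k = 3 > d = 2.807, so f(n) = Ω(n^(d+ε)) — Case 3.
  Regularity: a·(n/b)^3/n^3 = a/b^3 = 7/8 < 1 ✓.
  The top-level work dominates: T(n) = Θ(f(n)) = Θ(n³).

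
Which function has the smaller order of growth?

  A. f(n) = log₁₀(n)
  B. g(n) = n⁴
A

f(n) = log₁₀(n) is O(log n), while g(n) = n⁴ is O(n⁴).
Since O(log n) grows slower than O(n⁴), f(n) is dominated.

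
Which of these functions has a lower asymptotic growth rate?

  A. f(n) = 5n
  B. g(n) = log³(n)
B

f(n) = 5n is O(n), while g(n) = log³(n) is O(log³ n).
Since O(log³ n) grows slower than O(n), g(n) is dominated.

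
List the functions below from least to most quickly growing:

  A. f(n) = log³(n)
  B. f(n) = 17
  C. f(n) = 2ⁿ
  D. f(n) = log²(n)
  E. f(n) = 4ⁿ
B < D < A < C < E

Comparing growth rates:
B = 17 is O(1)
D = log²(n) is O(log² n)
A = log³(n) is O(log³ n)
C = 2ⁿ is O(2ⁿ)
E = 4ⁿ is O(4ⁿ)

Therefore, the order from slowest to fastest is: B < D < A < C < E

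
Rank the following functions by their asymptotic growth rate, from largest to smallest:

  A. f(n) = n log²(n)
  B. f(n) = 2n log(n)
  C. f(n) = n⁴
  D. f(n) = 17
C > A > B > D

Comparing growth rates:
C = n⁴ is O(n⁴)
A = n log²(n) is O(n log² n)
B = 2n log(n) is O(n log n)
D = 17 is O(1)

Therefore, the order from fastest to slowest is: C > A > B > D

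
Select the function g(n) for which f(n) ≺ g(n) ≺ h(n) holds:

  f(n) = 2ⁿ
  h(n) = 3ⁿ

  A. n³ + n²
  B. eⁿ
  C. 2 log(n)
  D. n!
B

We need g(n) with 2ⁿ = o(g(n)) and g(n) = o(3ⁿ), i.e. O(2ⁿ) ≺ g ≺ O(3ⁿ).
Check each option:
  A. n³ + n² — O(n³) does not grow strictly faster than f(n)
  B. eⁿ — O(eⁿ) is strictly between O(2ⁿ) and O(3ⁿ) ✓
  C. 2 log(n) — O(log n) does not grow strictly faster than f(n)
  D. n! — O(n!) does not grow strictly slower than h(n)

Only option B (eⁿ) lies strictly between.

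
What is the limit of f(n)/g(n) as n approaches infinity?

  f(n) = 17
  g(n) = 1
17

Since 17 and 1 have the same growth rate (O(1)),
the ratio converges to a constant: 17.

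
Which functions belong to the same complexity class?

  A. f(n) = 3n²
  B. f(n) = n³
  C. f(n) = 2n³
B and C

Examining each function:
  A. 3n² is O(n²)
  B. n³ is O(n³)
  C. 2n³ is O(n³)

Functions B and C both have the same complexity class.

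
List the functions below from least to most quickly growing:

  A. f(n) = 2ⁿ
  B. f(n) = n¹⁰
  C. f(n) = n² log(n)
C < B < A

Comparing growth rates:
C = n² log(n) is O(n² log n)
B = n¹⁰ is O(n¹⁰)
A = 2ⁿ is O(2ⁿ)

Therefore, the order from slowest to fastest is: C < B < A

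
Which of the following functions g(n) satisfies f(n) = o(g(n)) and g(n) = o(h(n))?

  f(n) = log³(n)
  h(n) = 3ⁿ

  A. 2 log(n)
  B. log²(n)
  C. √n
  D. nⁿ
C

We need g(n) with log³(n) = o(g(n)) and g(n) = o(3ⁿ), i.e. O(log³ n) ≺ g ≺ O(3ⁿ).
Check each option:
  A. 2 log(n) — O(log n) does not grow strictly faster than f(n)
  B. log²(n) — O(log² n) does not grow strictly faster than f(n)
  C. √n — O(√n) is strictly between O(log³ n) and O(3ⁿ) ✓
  D. nⁿ — O(nⁿ) does not grow strictly slower than h(n)

Only option C (√n) lies strictly between.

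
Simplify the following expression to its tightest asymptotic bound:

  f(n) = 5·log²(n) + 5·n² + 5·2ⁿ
Θ(2ⁿ)

Order the terms by growth rate: 5·log²(n) ≺ 5·n² ≺ 5·2ⁿ.
The fastest-growing term 5·2ⁿ dominates as n → ∞; dropping its constant factor gives Θ(2ⁿ).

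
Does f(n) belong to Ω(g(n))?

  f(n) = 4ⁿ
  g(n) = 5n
True

f(n) = 4ⁿ is O(4ⁿ), and g(n) = 5n is O(n).
Since O(4ⁿ) grows at least as fast as O(n), f(n) = Ω(g(n)) is true.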